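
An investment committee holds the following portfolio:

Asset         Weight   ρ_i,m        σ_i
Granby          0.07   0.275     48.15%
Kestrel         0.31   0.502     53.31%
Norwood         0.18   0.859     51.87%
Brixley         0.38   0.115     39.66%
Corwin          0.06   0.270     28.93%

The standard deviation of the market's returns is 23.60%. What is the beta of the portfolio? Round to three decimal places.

0.824

β_Granby = 0.275 × 48.15% / 23.60% = 0.5611
β_Kestrel = 0.502 × 53.31% / 23.60% = 1.1340
β_Norwood = 0.859 × 51.87% / 23.60% = 1.8880
β_Brixley = 0.115 × 39.66% / 23.60% = 0.1933
β_Corwin = 0.270 × 28.93% / 23.60% = 0.3310
β_P = Σ w_i β_i = 0.07×0.5611 + 0.31×1.1340 + 0.18×1.8880 + 0.38×0.1933 + 0.06×0.3310 = 0.8240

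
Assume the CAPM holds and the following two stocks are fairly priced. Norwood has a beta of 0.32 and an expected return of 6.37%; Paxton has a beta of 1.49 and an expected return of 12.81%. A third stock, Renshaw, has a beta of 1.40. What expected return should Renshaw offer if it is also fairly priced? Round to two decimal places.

12.31%

MRP (SML slope) = (12.81% − 6.37%) / (1.49 − 0.32) = 6.44% / 1.17 = 5.5043%
R_f (intercept) = 6.37% − 0.32 × 5.5043% = 4.6086%
E(R_Renshaw) = R_f + β × MRP = 4.6086% + 1.40 × 5.5043% = 12.31%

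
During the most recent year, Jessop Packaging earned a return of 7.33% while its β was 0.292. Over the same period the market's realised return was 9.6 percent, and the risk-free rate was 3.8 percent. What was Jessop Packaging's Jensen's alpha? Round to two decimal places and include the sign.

Market excess return = 9.6% − 3.8% = 5.80%
CAPM benchmark = R_f + β(R_m − R_f) = 3.8% + 0.292 × 5.8% = 5.4936%
α = actual − benchmark = 7.33% − 5.4936% = +1.84%

+1.84%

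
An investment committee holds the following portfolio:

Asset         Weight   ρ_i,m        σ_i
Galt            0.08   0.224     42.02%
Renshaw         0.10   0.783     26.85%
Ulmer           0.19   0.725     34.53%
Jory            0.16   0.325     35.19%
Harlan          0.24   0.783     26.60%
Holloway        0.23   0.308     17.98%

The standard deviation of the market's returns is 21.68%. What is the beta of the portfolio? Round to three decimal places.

β_Galt = 0.224 × 42.02% / 21.68% = 0.4342
β_Renshaw = 0.783 × 26.85% / 21.68% = 0.9697
β_Ulmer = 0.725 × 34.53% / 21.68% = 1.1547
β_Jory = 0.325 × 35.19% / 21.68% = 0.5275
β_Harlan = 0.783 × 26.60% / 21.68% = 0.9607
β_Holloway = 0.308 × 17.98% / 21.68% = 0.2554
β_P = Σ w_i β_i = 0.08×0.4342 + 0.10×0.9697 + 0.19×1.1547 + 0.16×0.5275 + 0.24×0.9607 + 0.23×0.2554 = 0.7248

0.725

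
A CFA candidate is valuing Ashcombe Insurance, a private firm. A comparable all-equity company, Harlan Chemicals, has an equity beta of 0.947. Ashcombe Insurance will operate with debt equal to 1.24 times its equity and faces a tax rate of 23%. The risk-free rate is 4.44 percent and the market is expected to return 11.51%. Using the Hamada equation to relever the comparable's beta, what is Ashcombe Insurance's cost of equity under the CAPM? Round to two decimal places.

β_L = β_U × [1 + (1 − t)(D/E)] = 0.947 × [1 + (1 − 0.23) × 1.24]
    = 0.947 × [1 + 0.77 × 1.24] = 0.947 × 1.9548 = 1.8512
MRP = 11.51% − 4.44% = 7.07%
E(R) = R_f + β_L × MRP = 4.44% + 1.8512 × 7.07% = 17.53%

17.53%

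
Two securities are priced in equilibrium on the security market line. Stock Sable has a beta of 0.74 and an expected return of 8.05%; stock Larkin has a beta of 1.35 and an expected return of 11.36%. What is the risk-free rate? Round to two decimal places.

Both satisfy E(R) = R_f + β·MRP, so the slope of the SML is
MRP = (11.36% − 8.05%) / (1.35 − 0.74) = 3.31% / 0.61 = 5.4262%
R_f = E(R_Sable) − β_Sable·MRP = 8.05% − 0.74 × 5.4262% = 4.0346%

4.03%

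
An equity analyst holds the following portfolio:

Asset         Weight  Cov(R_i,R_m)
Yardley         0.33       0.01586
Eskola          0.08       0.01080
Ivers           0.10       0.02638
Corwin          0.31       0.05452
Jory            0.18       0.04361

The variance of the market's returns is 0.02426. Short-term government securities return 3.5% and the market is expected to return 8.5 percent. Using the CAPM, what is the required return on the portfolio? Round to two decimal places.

10.40%

β_Yardley = 0.01586 / 0.02426 = 0.6538
β_Eskola = 0.01080 / 0.02426 = 0.4452
β_Ivers = 0.02638 / 0.02426 = 1.0874
β_Corwin = 0.05452 / 0.02426 = 2.2473
β_Jory = 0.04361 / 0.02426 = 1.7976
β_P = Σ w_i β_i = 0.33×0.6538 + 0.08×0.4452 + 0.10×1.0874 + 0.31×2.2473 + 0.18×1.7976 = 1.3803
MRP = 8.5% − 3.5% = 5.00%
E(R_P) = R_f + β_P × MRP = 3.5% + 1.3803 × 5.0% = 10.40%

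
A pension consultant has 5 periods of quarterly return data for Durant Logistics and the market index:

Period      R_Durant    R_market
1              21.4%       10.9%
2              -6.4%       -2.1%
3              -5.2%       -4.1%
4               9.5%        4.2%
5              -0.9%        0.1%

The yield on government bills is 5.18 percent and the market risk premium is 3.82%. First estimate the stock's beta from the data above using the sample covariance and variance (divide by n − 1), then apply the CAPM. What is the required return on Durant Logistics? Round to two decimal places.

Mean R_i = (21.4 − 6.4 − 5.2 + 9.5 − 0.9) / 5 = 3.6800%
Mean R_m = (10.9 − 2.1 − 4.1 + 4.2 + 0.1) / 5 = 1.8000%
Σ(R_i − R̄_i)(R_m − R̄_m) = 274.7100  ⇒  Cov = 274.7100 / 4 = 68.6775
Σ(R_m − R̄_m)² = 141.4800  ⇒  Var(R_m) = 141.4800 / 4 = 35.3700
β = Cov / Var(R_m) = 68.6775 / 35.3700 = 1.9417
E(R) = R_f + β × MRP = 5.18% + 1.9417 × 3.82% = 12.60%

12.60%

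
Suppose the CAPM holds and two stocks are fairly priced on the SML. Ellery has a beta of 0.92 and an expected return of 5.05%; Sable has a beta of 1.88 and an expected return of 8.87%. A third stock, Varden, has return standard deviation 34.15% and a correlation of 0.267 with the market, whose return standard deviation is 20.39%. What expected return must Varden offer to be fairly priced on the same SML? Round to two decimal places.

MRP = (8.87% − 5.05%) / (1.88 − 0.92) = 3.9792%
R_f = 5.05% − 0.92 × 3.9792% = 1.3891%
β_Varden = ρ·σ_i/σ_m = 0.267 × 34.15 / 20.39 = 0.4472
E(R_Varden) = R_f + β × MRP = 1.3891% + 0.4472 × 3.9792% = 3.17%

3.17%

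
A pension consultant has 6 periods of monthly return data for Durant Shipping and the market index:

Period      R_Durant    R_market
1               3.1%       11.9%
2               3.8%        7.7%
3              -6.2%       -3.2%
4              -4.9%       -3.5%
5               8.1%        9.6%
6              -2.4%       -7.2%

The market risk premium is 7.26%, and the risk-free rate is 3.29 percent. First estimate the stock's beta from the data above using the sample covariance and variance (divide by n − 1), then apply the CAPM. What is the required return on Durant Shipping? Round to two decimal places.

Mean R_i = (3.1 + 3.8 − 6.2 − 4.9 + 8.1 − 2.4) / 6 = 0.2500%
Mean R_m = (11.9 + 7.7 − 3.2 − 3.5 + 9.6 − 7.2) / 6 = 2.5500%
Σ(R_i − R̄_i)(R_m − R̄_m) = 194.3550  ⇒  Cov = 194.3550 / 5 = 38.8710
Σ(R_m − R̄_m)² = 328.3750  ⇒  Var(R_m) = 328.3750 / 5 = 65.6750
β = Cov / Var(R_m) = 38.8710 / 65.6750 = 0.5919
E(R) = R_f + β × MRP = 3.29% + 0.5919 × 7.26% = 7.59%

7.59%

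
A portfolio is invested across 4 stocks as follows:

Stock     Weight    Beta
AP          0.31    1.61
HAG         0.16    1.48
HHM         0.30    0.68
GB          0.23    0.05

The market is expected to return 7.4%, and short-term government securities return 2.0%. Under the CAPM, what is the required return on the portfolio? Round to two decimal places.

7.14%

β_P = Σ w_i β_i = 0.31×1.61 + 0.16×1.48 + 0.30×0.68 + 0.23×0.05 = 0.9514
MRP = 7.4% − 2.0% = 5.40%
E(R_P) = R_f + β_P × MRP = 2.0% + 0.9514 × 5.4% = 7.14%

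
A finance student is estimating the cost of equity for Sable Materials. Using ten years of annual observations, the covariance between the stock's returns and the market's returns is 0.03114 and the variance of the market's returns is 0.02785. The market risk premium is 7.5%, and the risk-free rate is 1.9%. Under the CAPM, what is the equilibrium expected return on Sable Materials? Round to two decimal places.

10.29%

β = Cov(R_i, R_m) / Var(R_m) = 0.03114 / 0.02785 = 1.1181
E(R) = R_f + β × MRP = 1.9% + 1.1181 × 7.5% = 10.29%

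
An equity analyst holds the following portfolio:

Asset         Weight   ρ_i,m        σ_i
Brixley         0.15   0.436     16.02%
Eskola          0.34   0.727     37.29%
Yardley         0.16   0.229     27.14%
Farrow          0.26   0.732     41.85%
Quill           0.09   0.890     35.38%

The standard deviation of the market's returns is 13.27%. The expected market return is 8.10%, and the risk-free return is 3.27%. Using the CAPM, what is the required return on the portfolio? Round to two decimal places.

11.30%

β_Brixley = 0.436 × 16.02% / 13.27% = 0.5264
β_Eskola = 0.727 × 37.29% / 13.27% = 2.0429
β_Yardley = 0.229 × 27.14% / 13.27% = 0.4684
β_Farrow = 0.732 × 41.85% / 13.27% = 2.3085
β_Quill = 0.890 × 35.38% / 13.27% = 2.3729
β_P = Σ w_i β_i = 0.15×0.5264 + 0.34×2.0429 + 0.16×0.4684 + 0.26×2.3085 + 0.09×2.3729 = 1.6623
MRP = 8.10% − 3.27% = 4.83%
E(R_P) = R_f + β_P × MRP = 3.27% + 1.6623 × 4.83% = 11.30%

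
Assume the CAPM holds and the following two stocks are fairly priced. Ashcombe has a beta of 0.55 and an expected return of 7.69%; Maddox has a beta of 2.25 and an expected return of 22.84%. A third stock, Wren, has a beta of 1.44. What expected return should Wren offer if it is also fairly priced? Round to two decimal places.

MRP (SML slope) = (22.84% − 7.69%) / (2.25 − 0.55) = 15.15% / 1.70 = 8.9118%
R_f (intercept) = 7.69% − 0.55 × 8.9118% = 2.7885%
E(R_Wren) = R_f + β × MRP = 2.7885% + 1.44 × 8.9118% = 15.62%

15.62%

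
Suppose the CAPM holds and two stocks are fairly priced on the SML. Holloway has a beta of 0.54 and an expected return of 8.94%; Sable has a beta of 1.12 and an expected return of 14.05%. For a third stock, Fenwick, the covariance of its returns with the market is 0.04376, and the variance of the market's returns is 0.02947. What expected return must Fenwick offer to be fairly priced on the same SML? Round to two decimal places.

17.26%

MRP = (14.05% − 8.94%) / (1.12 − 0.54) = 8.8103%
R_f = 8.94% − 0.54 × 8.8103% = 4.1824%
β_Fenwick = Cov / Var(R_m) = 0.04376 / 0.02947 = 1.4849
E(R_Fenwick) = R_f + β × MRP = 4.1824% + 1.4849 × 8.8103% = 17.26%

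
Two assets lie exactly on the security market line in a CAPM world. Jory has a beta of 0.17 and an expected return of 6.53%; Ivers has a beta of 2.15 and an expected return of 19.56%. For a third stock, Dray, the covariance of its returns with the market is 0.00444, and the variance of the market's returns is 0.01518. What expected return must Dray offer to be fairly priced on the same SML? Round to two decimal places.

MRP = (19.56% − 6.53%) / (2.15 − 0.17) = 6.5808%
R_f = 6.53% − 0.17 × 6.5808% = 5.4113%
β_Dray = Cov / Var(R_m) = 0.00444 / 0.01518 = 0.2925
E(R_Dray) = R_f + β × MRP = 5.4113% + 0.2925 × 6.5808% = 7.34%

7.34%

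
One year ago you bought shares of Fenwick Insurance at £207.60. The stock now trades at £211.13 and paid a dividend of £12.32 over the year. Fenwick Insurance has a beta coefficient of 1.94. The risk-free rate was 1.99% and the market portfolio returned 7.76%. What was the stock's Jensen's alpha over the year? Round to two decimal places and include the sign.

Realised HPR = (P1 + D1 − P0) / P0 = (211.13 + 12.32 − 207.60) / 207.60 = 15.85 / 207.60 = 7.6349%
MRP = 7.76% − 1.99% = 5.77%
CAPM required = R_f + β·MRP = 1.99% + 1.94 × 5.77% = 13.1838%
α = realised − required = 7.6349% − 13.1838% = -5.55%

-5.55%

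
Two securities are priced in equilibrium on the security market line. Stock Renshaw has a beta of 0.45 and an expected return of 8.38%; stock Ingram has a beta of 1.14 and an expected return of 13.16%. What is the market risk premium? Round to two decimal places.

Both satisfy E(R) = R_f + β·MRP, so the slope of the SML is
MRP = (13.16% − 8.38%) / (1.14 − 0.45) = 4.78% / 0.69 = 6.9275%

6.93%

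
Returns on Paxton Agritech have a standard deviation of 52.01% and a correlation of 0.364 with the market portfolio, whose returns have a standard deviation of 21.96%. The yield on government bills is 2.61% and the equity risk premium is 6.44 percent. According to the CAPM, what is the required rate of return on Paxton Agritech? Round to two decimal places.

β = ρ × σ_i / σ_m = 0.364 × 52.01% / 21.96% = 0.8621
E(R) = 2.61% + 0.8621 × 6.44% = 8.16%

8.16%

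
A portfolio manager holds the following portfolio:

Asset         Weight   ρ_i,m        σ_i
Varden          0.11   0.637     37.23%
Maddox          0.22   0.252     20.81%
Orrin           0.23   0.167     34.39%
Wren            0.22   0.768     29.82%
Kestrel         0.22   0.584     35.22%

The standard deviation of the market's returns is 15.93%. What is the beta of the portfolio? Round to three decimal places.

β_Varden = 0.637 × 37.23% / 15.93% = 1.4887
β_Maddox = 0.252 × 20.81% / 15.93% = 0.3292
β_Orrin = 0.167 × 34.39% / 15.93% = 0.3605
β_Wren = 0.768 × 29.82% / 15.93% = 1.4376
β_Kestrel = 0.584 × 35.22% / 15.93% = 1.2912
β_P = Σ w_i β_i = 0.11×1.4887 + 0.22×0.3292 + 0.23×0.3605 + 0.22×1.4376 + 0.22×1.2912 = 0.9194

0.919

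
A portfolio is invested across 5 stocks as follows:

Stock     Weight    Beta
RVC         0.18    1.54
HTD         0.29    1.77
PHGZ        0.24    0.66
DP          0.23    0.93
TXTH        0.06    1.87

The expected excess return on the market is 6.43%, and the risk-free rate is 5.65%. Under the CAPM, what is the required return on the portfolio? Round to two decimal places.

β_P = Σ w_i β_i = 0.18×1.54 + 0.29×1.77 + 0.24×0.66 + 0.23×0.93 + 0.06×1.87 = 1.2750
E(R_P) = R_f + β_P × MRP = 5.65% + 1.2750 × 6.43% = 13.85%

13.85%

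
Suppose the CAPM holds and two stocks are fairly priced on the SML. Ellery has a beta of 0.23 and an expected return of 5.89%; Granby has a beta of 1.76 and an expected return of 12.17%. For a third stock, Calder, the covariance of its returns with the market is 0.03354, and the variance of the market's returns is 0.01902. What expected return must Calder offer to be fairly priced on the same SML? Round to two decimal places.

12.18%

MRP = (12.17% − 5.89%) / (1.76 − 0.23) = 4.1046%
R_f = 5.89% − 0.23 × 4.1046% = 4.9459%
β_Calder = Cov / Var(R_m) = 0.03354 / 0.01902 = 1.7634
E(R_Calder) = R_f + β × MRP = 4.9459% + 1.7634 × 4.1046% = 12.18%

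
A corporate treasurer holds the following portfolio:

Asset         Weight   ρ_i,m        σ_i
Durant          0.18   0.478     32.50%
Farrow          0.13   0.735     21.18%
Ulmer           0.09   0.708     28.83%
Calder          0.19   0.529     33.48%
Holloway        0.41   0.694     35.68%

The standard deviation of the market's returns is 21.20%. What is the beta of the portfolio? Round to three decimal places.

0.952

β_Durant = 0.478 × 32.50% / 21.20% = 0.7328
β_Farrow = 0.735 × 21.18% / 21.20% = 0.7343
β_Ulmer = 0.708 × 28.83% / 21.20% = 0.9628
β_Calder = 0.529 × 33.48% / 21.20% = 0.8354
β_Holloway = 0.694 × 35.68% / 21.20% = 1.1680
β_P = Σ w_i β_i = 0.18×0.7328 + 0.13×0.7343 + 0.09×0.9628 + 0.19×0.8354 + 0.41×1.1680 = 0.9516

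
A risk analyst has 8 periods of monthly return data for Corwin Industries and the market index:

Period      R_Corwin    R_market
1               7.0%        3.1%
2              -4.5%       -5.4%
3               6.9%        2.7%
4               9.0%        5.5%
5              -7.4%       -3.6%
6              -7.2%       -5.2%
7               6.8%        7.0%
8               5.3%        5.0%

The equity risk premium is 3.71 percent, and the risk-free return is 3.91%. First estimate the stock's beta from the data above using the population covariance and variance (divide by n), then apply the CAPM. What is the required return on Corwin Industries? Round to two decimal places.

8.74%

Mean R_i = (7.0 − 4.5 + 6.9 + 9.0 − 7.4 − 7.2 + 6.8 + 5.3) / 8 = 1.9875%
Mean R_m = (3.1 − 5.4 + 2.7 + 5.5 − 3.6 − 5.2 + 7.0 + 5.0) / 8 = 1.1375%
Σ(R_i − R̄_i)(R_m − R̄_m) = 234.2238  ⇒  Cov = 234.2238 / 8 = 29.2780
Σ(R_m − R̄_m)² = 179.9588  ⇒  Var(R_m) = 179.9588 / 8 = 22.4949
β = Cov / Var(R_m) = 29.2780 / 22.4949 = 1.3015
E(R) = R_f + β × MRP = 3.91% + 1.3015 × 3.71% = 8.74%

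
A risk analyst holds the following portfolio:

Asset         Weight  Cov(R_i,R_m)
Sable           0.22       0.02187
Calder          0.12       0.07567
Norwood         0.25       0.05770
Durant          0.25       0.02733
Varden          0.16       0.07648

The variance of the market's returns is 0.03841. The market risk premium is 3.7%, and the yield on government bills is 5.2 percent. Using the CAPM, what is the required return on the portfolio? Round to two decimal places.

9.76%

β_Sable = 0.02187 / 0.03841 = 0.5694
β_Calder = 0.07567 / 0.03841 = 1.9701
β_Norwood = 0.05770 / 0.03841 = 1.5022
β_Durant = 0.02733 / 0.03841 = 0.7115
β_Varden = 0.07648 / 0.03841 = 1.9911
β_P = Σ w_i β_i = 0.22×0.5694 + 0.12×1.9701 + 0.25×1.5022 + 0.25×0.7115 + 0.16×1.9911 = 1.2337
E(R_P) = R_f + β_P × MRP = 5.2% + 1.2337 × 3.7% = 9.76%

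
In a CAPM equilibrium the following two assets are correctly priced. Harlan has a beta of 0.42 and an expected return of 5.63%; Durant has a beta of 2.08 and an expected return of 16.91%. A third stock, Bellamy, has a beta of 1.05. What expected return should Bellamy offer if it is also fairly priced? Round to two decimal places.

MRP (SML slope) = (16.91% − 5.63%) / (2.08 − 0.42) = 11.28% / 1.66 = 6.7952%
R_f (intercept) = 5.63% − 0.42 × 6.7952% = 2.7760%
E(R_Bellamy) = R_f + β × MRP = 2.7760% + 1.05 × 6.7952% = 9.91%

9.91%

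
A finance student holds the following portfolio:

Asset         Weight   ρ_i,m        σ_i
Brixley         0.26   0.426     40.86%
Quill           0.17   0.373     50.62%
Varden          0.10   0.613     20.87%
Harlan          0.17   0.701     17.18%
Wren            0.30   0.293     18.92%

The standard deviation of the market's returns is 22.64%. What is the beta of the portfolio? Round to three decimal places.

β_Brixley = 0.426 × 40.86% / 22.64% = 0.7688
β_Quill = 0.373 × 50.62% / 22.64% = 0.8340
β_Varden = 0.613 × 20.87% / 22.64% = 0.5651
β_Harlan = 0.701 × 17.18% / 22.64% = 0.5319
β_Wren = 0.293 × 18.92% / 22.64% = 0.2449
β_P = Σ w_i β_i = 0.26×0.7688 + 0.17×0.8340 + 0.10×0.5651 + 0.17×0.5319 + 0.30×0.2449 = 0.5621

0.562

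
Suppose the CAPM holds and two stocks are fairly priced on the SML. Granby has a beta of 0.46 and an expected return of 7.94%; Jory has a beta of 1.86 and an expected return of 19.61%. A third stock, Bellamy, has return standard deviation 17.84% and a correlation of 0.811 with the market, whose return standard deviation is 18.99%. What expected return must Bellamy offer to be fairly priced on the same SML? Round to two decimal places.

MRP = (19.61% − 7.94%) / (1.86 − 0.46) = 8.3357%
R_f = 7.94% − 0.46 × 8.3357% = 4.1056%
β_Bellamy = ρ·σ_i/σ_m = 0.811 × 17.84 / 18.99 = 0.7619
E(R_Bellamy) = R_f + β × MRP = 4.1056% + 0.7619 × 8.3357% = 10.46%

10.46%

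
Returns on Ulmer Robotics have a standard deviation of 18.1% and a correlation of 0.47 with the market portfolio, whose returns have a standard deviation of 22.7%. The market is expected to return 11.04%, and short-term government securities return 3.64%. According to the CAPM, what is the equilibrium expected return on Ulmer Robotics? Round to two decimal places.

β = ρ × σ_i / σ_m = 0.47 × 18.1% / 22.7% = 0.3748
MRP = 11.04% − 3.64% = 7.40%
E(R) = 3.64% + 0.3748 × 7.40% = 6.41%

6.41%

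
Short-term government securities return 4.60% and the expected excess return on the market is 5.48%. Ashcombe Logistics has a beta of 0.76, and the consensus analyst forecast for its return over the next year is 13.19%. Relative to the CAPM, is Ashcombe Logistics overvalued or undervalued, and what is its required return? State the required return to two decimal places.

Required return = R_f + β·MRP = 4.60% + 0.76 × 5.48% = 8.76%
Forecast 13.19% > required 8.76% → the stock plots above the SML → undervalued.

Undervalued; required return 8.76%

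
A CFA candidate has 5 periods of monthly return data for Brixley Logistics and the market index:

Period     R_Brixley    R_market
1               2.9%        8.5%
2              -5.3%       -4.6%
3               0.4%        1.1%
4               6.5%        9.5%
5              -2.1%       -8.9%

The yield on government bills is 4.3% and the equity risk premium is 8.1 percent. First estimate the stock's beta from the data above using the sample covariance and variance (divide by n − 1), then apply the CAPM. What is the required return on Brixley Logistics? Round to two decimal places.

Mean R_i = (2.9 − 5.3 + 0.4 + 6.5 − 2.1) / 5 = 0.4800%
Mean R_m = (8.5 − 4.6 + 1.1 + 9.5 − 8.9) / 5 = 1.1200%
Σ(R_i − R̄_i)(R_m − R̄_m) = 127.2220  ⇒  Cov = 127.2220 / 4 = 31.8055
Σ(R_m − R̄_m)² = 257.8080  ⇒  Var(R_m) = 257.8080 / 4 = 64.4520
β = Cov / Var(R_m) = 31.8055 / 64.4520 = 0.4935
E(R) = R_f + β × MRP = 4.3% + 0.4935 × 8.1% = 8.30%

8.30%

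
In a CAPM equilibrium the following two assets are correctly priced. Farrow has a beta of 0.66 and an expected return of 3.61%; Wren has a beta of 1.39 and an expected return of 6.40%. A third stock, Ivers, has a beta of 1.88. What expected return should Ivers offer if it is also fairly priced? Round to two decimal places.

8.27%

MRP (SML slope) = (6.40% − 3.61%) / (1.39 − 0.66) = 2.79% / 0.73 = 3.8219%
R_f (intercept) = 3.61% − 0.66 × 3.8219% = 1.0875%
E(R_Ivers) = R_f + β × MRP = 1.0875% + 1.88 × 3.8219% = 8.27%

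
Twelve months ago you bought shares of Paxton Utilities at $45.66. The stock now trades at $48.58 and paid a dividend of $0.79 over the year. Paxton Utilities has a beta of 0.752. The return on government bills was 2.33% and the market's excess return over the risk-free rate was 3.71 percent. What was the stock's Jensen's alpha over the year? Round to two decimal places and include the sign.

+3.01%

Realised HPR = (P1 + D1 − P0) / P0 = (48.58 + 0.79 − 45.66) / 45.66 = 3.71 / 45.66 = 8.1253%
CAPM required = R_f + β·MRP = 2.33% + 0.752 × 3.71% = 5.11992%
α = realised − required = 8.1253% − 5.11992% = +3.01%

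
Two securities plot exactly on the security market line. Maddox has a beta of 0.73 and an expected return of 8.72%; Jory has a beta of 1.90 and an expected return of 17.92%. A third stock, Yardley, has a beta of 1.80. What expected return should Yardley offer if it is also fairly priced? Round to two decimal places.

MRP (SML slope) = (17.92% − 8.72%) / (1.90 − 0.73) = 9.20% / 1.17 = 7.8632%
R_f (intercept) = 8.72% − 0.73 × 7.8632% = 2.9799%
E(R_Yardley) = R_f + β × MRP = 2.9799% + 1.80 × 7.8632% = 17.13%

17.13%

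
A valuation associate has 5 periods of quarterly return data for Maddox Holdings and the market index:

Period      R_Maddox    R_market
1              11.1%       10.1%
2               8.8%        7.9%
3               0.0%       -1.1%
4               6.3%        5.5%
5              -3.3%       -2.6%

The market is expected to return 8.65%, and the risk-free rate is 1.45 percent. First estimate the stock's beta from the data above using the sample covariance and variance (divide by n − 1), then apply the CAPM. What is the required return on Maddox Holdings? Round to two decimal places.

9.23%

Mean R_i = (11.1 + 8.8 + 0.0 + 6.3 − 3.3) / 5 = 4.5800%
Mean R_m = (10.1 + 7.9 − 1.1 + 5.5 − 2.6) / 5 = 3.9600%
Σ(R_i − R̄_i)(R_m − R̄_m) = 134.1760  ⇒  Cov = 134.1760 / 4 = 33.5440
Σ(R_m − R̄_m)² = 124.2320  ⇒  Var(R_m) = 124.2320 / 4 = 31.0580
β = Cov / Var(R_m) = 33.5440 / 31.0580 = 1.0800
MRP = 8.65% − 1.45% = 7.20%
E(R) = R_f + β × MRP = 1.45% + 1.0800 × 7.20% = 9.23%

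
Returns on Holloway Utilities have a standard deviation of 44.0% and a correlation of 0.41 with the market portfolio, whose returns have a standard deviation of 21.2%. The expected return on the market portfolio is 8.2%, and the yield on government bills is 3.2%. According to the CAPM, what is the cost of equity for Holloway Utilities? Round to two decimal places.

β = ρ × σ_i / σ_m = 0.41 × 44.0% / 21.2% = 0.8509
MRP = 8.2% − 3.2% = 5.00%
E(R) = 3.2% + 0.8509 × 5.0% = 7.45%

7.45%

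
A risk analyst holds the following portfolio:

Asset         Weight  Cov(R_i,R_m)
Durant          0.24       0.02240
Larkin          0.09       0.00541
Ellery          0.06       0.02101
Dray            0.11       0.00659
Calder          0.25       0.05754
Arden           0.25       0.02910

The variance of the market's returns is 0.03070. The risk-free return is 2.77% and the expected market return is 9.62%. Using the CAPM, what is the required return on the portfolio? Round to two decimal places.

β_Durant = 0.02240 / 0.03070 = 0.7296
β_Larkin = 0.00541 / 0.03070 = 0.1762
β_Ellery = 0.02101 / 0.03070 = 0.6844
β_Dray = 0.00659 / 0.03070 = 0.2147
β_Calder = 0.05754 / 0.03070 = 1.8743
β_Arden = 0.02910 / 0.03070 = 0.9479
β_P = Σ w_i β_i = 0.24×0.7296 + 0.09×0.1762 + 0.06×0.6844 + 0.11×0.2147 + 0.25×1.8743 + 0.25×0.9479 = 0.9612
MRP = 9.62% − 2.77% = 6.85%
E(R_P) = R_f + β_P × MRP = 2.77% + 0.9612 × 6.85% = 9.35%

9.35%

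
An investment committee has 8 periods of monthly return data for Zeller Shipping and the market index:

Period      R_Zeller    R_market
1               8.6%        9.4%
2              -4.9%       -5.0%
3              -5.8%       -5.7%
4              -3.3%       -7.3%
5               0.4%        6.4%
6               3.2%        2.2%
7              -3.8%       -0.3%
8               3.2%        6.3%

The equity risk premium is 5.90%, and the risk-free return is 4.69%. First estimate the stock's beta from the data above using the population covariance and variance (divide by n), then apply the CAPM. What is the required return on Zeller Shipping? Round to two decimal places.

8.80%

Mean R_i = (8.6 − 4.9 − 5.8 − 3.3 + 0.4 + 3.2 − 3.8 + 3.2) / 8 = -0.3000%
Mean R_m = (9.4 − 5.0 − 5.7 − 7.3 + 6.4 + 2.2 − 0.3 + 6.3) / 8 = 0.7500%
Σ(R_i − R̄_i)(R_m − R̄_m) = 195.1900  ⇒  Cov = 195.1900 / 8 = 24.3988
Σ(R_m − R̄_m)² = 280.2200  ⇒  Var(R_m) = 280.2200 / 8 = 35.0275
β = Cov / Var(R_m) = 24.3988 / 35.0275 = 0.6966
E(R) = R_f + β × MRP = 4.69% + 0.6966 × 5.90% = 8.80%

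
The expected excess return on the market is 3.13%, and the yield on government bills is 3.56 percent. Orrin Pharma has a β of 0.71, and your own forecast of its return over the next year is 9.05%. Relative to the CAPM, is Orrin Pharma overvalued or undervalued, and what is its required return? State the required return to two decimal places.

Required return = R_f + β·MRP = 3.56% + 0.71 × 3.13% = 5.78%
Forecast 9.05% > required 5.78% → the stock plots above the SML → undervalued.

Undervalued; required return 5.78%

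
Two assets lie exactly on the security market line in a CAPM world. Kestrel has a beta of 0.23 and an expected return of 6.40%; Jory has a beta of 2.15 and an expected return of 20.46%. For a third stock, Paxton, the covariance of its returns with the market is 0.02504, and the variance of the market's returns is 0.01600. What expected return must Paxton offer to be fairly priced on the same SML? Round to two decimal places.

16.18%

MRP = (20.46% − 6.40%) / (2.15 − 0.23) = 7.3229%
R_f = 6.40% − 0.23 × 7.3229% = 4.7157%
β_Paxton = Cov / Var(R_m) = 0.02504 / 0.01600 = 1.5650
E(R_Paxton) = R_f + β × MRP = 4.7157% + 1.5650 × 7.3229% = 16.18%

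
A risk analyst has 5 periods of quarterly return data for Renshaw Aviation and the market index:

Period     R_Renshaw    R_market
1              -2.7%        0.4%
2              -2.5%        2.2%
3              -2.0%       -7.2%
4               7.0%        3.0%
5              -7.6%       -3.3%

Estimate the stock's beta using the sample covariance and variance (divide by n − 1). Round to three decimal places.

0.643

Mean R_i = (-2.7 − 2.5 − 2.0 + 7.0 − 7.6) / 5 = -1.5600%
Mean R_m = (0.4 + 2.2 − 7.2 + 3.0 − 3.3) / 5 = -0.9800%
Σ(R_i − R̄_i)(R_m − R̄_m) = 46.2560  ⇒  Cov = 46.2560 / 4 = 11.5640
Σ(R_m − R̄_m)² = 71.9280  ⇒  Var(R_m) = 71.9280 / 4 = 17.9820
β = Cov / Var(R_m) = 11.5640 / 17.9820 = 0.6431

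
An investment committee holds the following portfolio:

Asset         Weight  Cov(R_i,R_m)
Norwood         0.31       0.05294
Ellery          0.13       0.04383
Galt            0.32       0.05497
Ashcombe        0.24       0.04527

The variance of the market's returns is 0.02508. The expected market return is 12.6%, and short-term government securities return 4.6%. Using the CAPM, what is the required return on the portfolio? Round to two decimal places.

β_Norwood = 0.05294 / 0.02508 = 2.1108
β_Ellery = 0.04383 / 0.02508 = 1.7476
β_Galt = 0.05497 / 0.02508 = 2.1918
β_Ashcombe = 0.04527 / 0.02508 = 1.8050
β_P = Σ w_i β_i = 0.31×2.1108 + 0.13×1.7476 + 0.32×2.1918 + 0.24×1.8050 = 2.0161
MRP = 12.6% − 4.6% = 8.00%
E(R_P) = R_f + β_P × MRP = 4.6% + 2.0161 × 8.0% = 20.73%

20.73%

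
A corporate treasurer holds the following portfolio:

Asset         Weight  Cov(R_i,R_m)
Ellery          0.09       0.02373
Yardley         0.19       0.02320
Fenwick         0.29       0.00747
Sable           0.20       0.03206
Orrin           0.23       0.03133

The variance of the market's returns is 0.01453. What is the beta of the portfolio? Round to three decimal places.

1.537

β_Ellery = 0.02373 / 0.01453 = 1.6332
β_Yardley = 0.02320 / 0.01453 = 1.5967
β_Fenwick = 0.00747 / 0.01453 = 0.5141
β_Sable = 0.03206 / 0.01453 = 2.2065
β_Orrin = 0.03133 / 0.01453 = 2.1562
β_P = Σ w_i β_i = 0.09×1.6332 + 0.19×1.5967 + 0.29×0.5141 + 0.20×2.2065 + 0.23×2.1562 = 1.5367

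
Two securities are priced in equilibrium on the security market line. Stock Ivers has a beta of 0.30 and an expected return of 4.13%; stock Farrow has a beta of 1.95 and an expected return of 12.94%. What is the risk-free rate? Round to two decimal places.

Both satisfy E(R) = R_f + β·MRP, so the slope of the SML is
MRP = (12.94% − 4.13%) / (1.95 − 0.30) = 8.81% / 1.65 = 5.3394%
R_f = E(R_Ivers) − β_Ivers·MRP = 4.13% − 0.30 × 5.3394% = 2.5282%

2.53%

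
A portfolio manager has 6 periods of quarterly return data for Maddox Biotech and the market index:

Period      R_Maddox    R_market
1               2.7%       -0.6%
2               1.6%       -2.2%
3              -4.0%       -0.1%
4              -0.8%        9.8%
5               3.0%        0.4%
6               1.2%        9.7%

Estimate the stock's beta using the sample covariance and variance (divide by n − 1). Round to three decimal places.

Mean R_i = (2.7 + 1.6 − 4.0 − 0.8 + 3.0 + 1.2) / 6 = 0.6167%
Mean R_m = (-0.6 − 2.2 − 0.1 + 9.8 + 0.4 + 9.7) / 6 = 2.8333%
Σ(R_i − R̄_i)(R_m − R̄_m) = -10.2233  ⇒  Cov = -10.2233 / 5 = -2.0447
Σ(R_m − R̄_m)² = 147.3333  ⇒  Var(R_m) = 147.3333 / 5 = 29.4667
β = Cov / Var(R_m) = -2.0447 / 29.4667 = -0.0694

-0.069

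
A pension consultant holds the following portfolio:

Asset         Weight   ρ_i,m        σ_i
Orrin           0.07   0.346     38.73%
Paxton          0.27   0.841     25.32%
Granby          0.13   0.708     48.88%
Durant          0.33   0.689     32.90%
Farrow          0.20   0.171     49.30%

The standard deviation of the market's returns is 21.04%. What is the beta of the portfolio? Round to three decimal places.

β_Orrin = 0.346 × 38.73% / 21.04% = 0.6369
β_Paxton = 0.841 × 25.32% / 21.04% = 1.0121
β_Granby = 0.708 × 48.88% / 21.04% = 1.6448
β_Durant = 0.689 × 32.90% / 21.04% = 1.0774
β_Farrow = 0.171 × 49.30% / 21.04% = 0.4007
β_P = Σ w_i β_i = 0.07×0.6369 + 0.27×1.0121 + 0.13×1.6448 + 0.33×1.0774 + 0.20×0.4007 = 0.9674

0.967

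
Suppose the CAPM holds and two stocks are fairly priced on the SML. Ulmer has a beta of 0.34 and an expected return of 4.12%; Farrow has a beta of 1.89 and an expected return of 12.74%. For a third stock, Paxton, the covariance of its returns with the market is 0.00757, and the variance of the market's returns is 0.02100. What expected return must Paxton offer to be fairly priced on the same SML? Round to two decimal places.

MRP = (12.74% − 4.12%) / (1.89 − 0.34) = 5.5613%
R_f = 4.12% − 0.34 × 5.5613% = 2.2292%
β_Paxton = Cov / Var(R_m) = 0.00757 / 0.02100 = 0.3605
E(R_Paxton) = R_f + β × MRP = 2.2292% + 0.3605 × 5.5613% = 4.23%

4.23%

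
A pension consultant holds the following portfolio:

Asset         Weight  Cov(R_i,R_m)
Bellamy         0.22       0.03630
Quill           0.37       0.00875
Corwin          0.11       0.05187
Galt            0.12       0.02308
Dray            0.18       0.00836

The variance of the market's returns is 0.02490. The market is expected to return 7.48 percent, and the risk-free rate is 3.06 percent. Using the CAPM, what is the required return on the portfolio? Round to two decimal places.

β_Bellamy = 0.03630 / 0.02490 = 1.4578
β_Quill = 0.00875 / 0.02490 = 0.3514
β_Corwin = 0.05187 / 0.02490 = 2.0831
β_Galt = 0.02308 / 0.02490 = 0.9269
β_Dray = 0.00836 / 0.02490 = 0.3357
β_P = Σ w_i β_i = 0.22×1.4578 + 0.37×0.3514 + 0.11×2.0831 + 0.12×0.9269 + 0.18×0.3357 = 0.8515
MRP = 7.48% − 3.06% = 4.42%
E(R_P) = R_f + β_P × MRP = 3.06% + 0.8515 × 4.42% = 6.82%

6.82%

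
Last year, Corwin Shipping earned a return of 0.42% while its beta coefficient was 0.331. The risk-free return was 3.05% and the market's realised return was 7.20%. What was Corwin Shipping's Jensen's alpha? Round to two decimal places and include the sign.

Market excess return = 7.20% − 3.05% = 4.15%
CAPM benchmark = R_f + β(R_m − R_f) = 3.05% + 0.331 × 4.15% = 4.42365%
α = actual − benchmark = 0.42% − 4.42365% = -4.00%

-4.00%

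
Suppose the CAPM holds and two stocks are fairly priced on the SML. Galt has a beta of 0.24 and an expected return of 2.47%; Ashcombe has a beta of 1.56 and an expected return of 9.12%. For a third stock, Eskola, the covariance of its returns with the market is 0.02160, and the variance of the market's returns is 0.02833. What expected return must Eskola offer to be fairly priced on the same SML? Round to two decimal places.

5.10%

MRP = (9.12% − 2.47%) / (1.56 − 0.24) = 5.0379%
R_f = 2.47% − 0.24 × 5.0379% = 1.2609%
β_Eskola = Cov / Var(R_m) = 0.02160 / 0.02833 = 0.7624
E(R_Eskola) = R_f + β × MRP = 1.2609% + 0.7624 × 5.0379% = 5.10%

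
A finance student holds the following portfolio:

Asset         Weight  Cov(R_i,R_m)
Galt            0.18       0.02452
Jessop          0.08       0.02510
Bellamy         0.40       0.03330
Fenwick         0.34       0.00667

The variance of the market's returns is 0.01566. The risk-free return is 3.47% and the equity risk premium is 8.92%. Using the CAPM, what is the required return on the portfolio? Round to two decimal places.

β_Galt = 0.02452 / 0.01566 = 1.5658
β_Jessop = 0.02510 / 0.01566 = 1.6028
β_Bellamy = 0.03330 / 0.01566 = 2.1264
β_Fenwick = 0.00667 / 0.01566 = 0.4259
β_P = Σ w_i β_i = 0.18×1.5658 + 0.08×1.6028 + 0.40×2.1264 + 0.34×0.4259 = 1.4054
E(R_P) = R_f + β_P × MRP = 3.47% + 1.4054 × 8.92% = 16.01%

16.01%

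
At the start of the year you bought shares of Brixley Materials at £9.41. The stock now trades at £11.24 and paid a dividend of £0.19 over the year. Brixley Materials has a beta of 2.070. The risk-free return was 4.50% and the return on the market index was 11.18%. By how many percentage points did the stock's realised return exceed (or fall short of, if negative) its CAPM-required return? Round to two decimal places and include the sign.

+3.14%

Realised HPR = (P1 + D1 − P0) / P0 = (11.24 + 0.19 − 9.41) / 9.41 = 2.02 / 9.41 = 21.4665%
MRP = 11.18% − 4.50% = 6.68%
CAPM required = R_f + β·MRP = 4.50% + 2.070 × 6.68% = 18.32760%
α = realised − required = 21.4665% − 18.32760% = +3.14%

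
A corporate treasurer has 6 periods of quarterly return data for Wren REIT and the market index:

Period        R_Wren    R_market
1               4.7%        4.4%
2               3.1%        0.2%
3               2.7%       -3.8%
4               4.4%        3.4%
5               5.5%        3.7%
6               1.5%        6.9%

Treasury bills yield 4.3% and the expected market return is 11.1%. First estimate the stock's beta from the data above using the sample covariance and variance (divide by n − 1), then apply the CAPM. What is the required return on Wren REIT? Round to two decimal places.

4.56%

Mean R_i = (4.7 + 3.1 + 2.7 + 4.4 + 5.5 + 1.5) / 6 = 3.6500%
Mean R_m = (4.4 + 0.2 − 3.8 + 3.4 + 3.7 + 6.9) / 6 = 2.4667%
Σ(R_i − R̄_i)(R_m − R̄_m) = 2.6800  ⇒  Cov = 2.6800 / 5 = 0.5360
Σ(R_m − R̄_m)² = 70.1933  ⇒  Var(R_m) = 70.1933 / 5 = 14.0387
β = Cov / Var(R_m) = 0.5360 / 14.0387 = 0.0382
MRP = 11.1% − 4.3% = 6.80%
E(R) = R_f + β × MRP = 4.3% + 0.0382 × 6.8% = 4.56%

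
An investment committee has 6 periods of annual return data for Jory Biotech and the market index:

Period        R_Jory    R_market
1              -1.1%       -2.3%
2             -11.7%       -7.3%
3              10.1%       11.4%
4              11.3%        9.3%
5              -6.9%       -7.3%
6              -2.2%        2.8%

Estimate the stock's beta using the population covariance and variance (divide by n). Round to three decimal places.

Mean R_i = (-1.1 − 11.7 + 10.1 + 11.3 − 6.9 − 2.2) / 6 = -0.0833%
Mean R_m = (-2.3 − 7.3 + 11.4 + 9.3 − 7.3 + 2.8) / 6 = 1.1000%
Σ(R_i − R̄_i)(R_m − R̄_m) = 352.9300  ⇒  Cov = 352.9300 / 6 = 58.8217
Σ(R_m − R̄_m)² = 328.9000  ⇒  Var(R_m) = 328.9000 / 6 = 54.8167
β = Cov / Var(R_m) = 58.8217 / 54.8167 = 1.0731

1.073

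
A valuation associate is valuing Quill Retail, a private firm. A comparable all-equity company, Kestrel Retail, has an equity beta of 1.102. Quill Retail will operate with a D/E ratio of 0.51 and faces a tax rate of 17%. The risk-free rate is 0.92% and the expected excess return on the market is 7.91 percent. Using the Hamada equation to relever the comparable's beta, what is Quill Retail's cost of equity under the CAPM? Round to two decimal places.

β_L = β_U × [1 + (1 − t)(D/E)] = 1.102 × [1 + (1 − 0.17) × 0.51]
    = 1.102 × [1 + 0.83 × 0.51] = 1.102 × 1.4233 = 1.5685
E(R) = R_f + β_L × MRP = 0.92% + 1.5685 × 7.91% = 13.33%

13.33%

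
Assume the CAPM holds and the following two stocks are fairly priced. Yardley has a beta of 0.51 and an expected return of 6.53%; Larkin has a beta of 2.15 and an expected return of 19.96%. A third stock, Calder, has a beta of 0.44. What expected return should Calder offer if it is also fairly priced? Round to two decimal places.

MRP (SML slope) = (19.96% − 6.53%) / (2.15 − 0.51) = 13.43% / 1.64 = 8.1890%
R_f (intercept) = 6.53% − 0.51 × 8.1890% = 2.3536%
E(R_Calder) = R_f + β × MRP = 2.3536% + 0.44 × 8.1890% = 5.96%

5.96%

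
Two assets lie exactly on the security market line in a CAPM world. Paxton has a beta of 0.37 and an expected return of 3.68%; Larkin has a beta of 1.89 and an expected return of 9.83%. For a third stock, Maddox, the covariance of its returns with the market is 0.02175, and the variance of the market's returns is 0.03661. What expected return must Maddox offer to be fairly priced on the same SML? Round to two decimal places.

4.59%

MRP = (9.83% − 3.68%) / (1.89 − 0.37) = 4.0461%
R_f = 3.68% − 0.37 × 4.0461% = 2.1829%
β_Maddox = Cov / Var(R_m) = 0.02175 / 0.03661 = 0.5941
E(R_Maddox) = R_f + β × MRP = 2.1829% + 0.5941 × 4.0461% = 4.59%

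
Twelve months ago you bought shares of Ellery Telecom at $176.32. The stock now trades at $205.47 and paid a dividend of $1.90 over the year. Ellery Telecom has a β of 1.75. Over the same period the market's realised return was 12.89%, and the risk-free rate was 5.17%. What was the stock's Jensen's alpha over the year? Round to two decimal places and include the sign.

-1.07%

Realised HPR = (P1 + D1 − P0) / P0 = (205.47 + 1.90 − 176.32) / 176.32 = 31.05 / 176.32 = 17.6100%
MRP = 12.89% − 5.17% = 7.72%
CAPM required = R_f + β·MRP = 5.17% + 1.75 × 7.72% = 18.6800%
α = realised − required = 17.6100% − 18.6800% = -1.07%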